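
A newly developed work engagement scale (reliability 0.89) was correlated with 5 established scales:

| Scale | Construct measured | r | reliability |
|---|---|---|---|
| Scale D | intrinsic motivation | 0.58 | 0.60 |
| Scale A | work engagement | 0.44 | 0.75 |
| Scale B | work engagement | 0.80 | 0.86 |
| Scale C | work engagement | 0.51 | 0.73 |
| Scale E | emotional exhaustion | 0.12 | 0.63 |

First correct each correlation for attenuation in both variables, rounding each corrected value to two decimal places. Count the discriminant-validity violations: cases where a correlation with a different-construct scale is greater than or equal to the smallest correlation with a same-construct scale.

Disattenuated r (r / √(r_scale · r_new)):
  Scale D (disc): 0.58 / √(0.60·0.89) = 0.79
  Scale A (conv): 0.44 / √(0.75·0.89) = 0.54
  Scale B (conv): 0.80 / √(0.86·0.89) = 0.91
  Scale C (conv): 0.51 / √(0.73·0.89) = 0.63
  Scale E (disc): 0.12 / √(0.63·0.89) = 0.16
Smallest convergent = 0.54. Discriminant values: 0.79, 0.16; count ≥ 0.54 → 1.

1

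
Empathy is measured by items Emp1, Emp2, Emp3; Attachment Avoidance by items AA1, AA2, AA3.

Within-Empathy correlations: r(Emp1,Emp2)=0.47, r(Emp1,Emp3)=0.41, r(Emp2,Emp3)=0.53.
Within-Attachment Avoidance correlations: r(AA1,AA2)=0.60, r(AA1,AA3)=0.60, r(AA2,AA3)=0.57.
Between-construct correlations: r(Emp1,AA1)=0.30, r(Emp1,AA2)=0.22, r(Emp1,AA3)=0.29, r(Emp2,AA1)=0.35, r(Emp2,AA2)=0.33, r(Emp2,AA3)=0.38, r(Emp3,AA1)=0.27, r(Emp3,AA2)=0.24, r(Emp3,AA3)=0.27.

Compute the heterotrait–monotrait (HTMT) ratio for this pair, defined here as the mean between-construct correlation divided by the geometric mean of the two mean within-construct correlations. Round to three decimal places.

0.559

Between-construct mean = 2.65/9 = 0.2944.
Mean within-Emp = 1.41/3 = 0.4700; mean within-AA = 1.77/3 = 0.5900.
Geometric mean = √(0.4700 × 0.5900) = 0.5266.
HTMT = 0.2944 / 0.5266 = 0.559.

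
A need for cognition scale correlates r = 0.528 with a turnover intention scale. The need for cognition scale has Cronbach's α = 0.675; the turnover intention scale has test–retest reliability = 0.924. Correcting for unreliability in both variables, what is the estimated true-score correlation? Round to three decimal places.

r_true = r_obs / √(r_xx · r_yy) = 0.528 / √(0.675 × 0.924) = 0.528 / √0.623700 = 0.528 / 0.7897 ≈ 0.669.

0.669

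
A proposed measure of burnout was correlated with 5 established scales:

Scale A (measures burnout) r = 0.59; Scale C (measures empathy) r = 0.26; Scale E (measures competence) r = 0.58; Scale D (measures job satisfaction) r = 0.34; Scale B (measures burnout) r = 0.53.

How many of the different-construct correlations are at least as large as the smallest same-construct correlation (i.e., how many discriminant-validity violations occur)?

Convergent (same construct = burnout): Scale A, Scale B.
Smallest convergent = 0.53. Discriminant values: 0.26, 0.58, 0.34; count ≥ 0.53 → 1.

1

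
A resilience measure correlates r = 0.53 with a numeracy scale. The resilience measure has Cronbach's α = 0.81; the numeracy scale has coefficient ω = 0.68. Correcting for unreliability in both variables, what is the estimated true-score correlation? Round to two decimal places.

r_true = r_obs / √(r_xx · r_yy) = 0.53 / √(0.81 × 0.68) = 0.53 / √0.5508 = 0.53 / 0.7422 ≈ 0.71.

0.71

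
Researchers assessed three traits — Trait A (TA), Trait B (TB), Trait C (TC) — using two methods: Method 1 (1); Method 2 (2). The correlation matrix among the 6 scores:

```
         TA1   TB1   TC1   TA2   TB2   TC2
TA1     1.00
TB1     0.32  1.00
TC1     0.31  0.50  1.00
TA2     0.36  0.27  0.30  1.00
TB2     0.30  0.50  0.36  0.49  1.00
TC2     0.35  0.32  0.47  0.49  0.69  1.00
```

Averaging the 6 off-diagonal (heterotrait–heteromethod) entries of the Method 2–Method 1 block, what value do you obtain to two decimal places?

HTHM values (method 2 × method 1): 0.27, 0.30, 0.30, 0.36, 0.35, 0.32; mean = 1.90/6 = 0.32.

0.32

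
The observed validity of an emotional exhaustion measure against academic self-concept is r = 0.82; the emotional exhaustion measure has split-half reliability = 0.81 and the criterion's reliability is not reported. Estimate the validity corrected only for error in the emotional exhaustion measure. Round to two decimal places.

Single correction: r_c = r_obs / √r_xx = 0.82 / √0.81 = 0.82 / 0.9000 ≈ 0.91.

0.91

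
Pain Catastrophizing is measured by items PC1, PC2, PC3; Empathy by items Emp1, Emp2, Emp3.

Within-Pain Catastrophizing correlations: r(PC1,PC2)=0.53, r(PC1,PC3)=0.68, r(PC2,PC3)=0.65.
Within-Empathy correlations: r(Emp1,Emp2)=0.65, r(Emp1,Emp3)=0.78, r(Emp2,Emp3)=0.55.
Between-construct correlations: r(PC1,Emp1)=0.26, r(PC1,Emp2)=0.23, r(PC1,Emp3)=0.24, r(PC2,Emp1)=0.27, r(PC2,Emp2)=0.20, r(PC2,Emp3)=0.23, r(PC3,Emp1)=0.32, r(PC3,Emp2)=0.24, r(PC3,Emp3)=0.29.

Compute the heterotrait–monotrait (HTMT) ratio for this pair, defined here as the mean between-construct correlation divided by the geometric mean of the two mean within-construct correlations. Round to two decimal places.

Between-construct mean = 2.28/9 = 0.2533.
Mean within-PC = 1.86/3 = 0.6200; mean within-Emp = 1.98/3 = 0.6600.
Geometric mean = √(0.6200 × 0.6600) = 0.6397.
HTMT = 0.2533 / 0.6397 = 0.40.

0.40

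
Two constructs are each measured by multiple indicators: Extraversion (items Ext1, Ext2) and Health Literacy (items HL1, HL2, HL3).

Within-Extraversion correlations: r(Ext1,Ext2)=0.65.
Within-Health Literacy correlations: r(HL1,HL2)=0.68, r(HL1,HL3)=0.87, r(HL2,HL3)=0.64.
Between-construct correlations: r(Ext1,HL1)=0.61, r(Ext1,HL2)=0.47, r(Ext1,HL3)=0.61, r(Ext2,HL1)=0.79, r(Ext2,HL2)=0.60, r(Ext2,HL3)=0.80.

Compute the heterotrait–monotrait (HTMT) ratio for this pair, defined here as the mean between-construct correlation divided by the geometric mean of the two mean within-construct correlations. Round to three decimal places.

0.939

Mean heterotrait r = 3.88/6 = 0.6467.
Mean within-Ext = 0.65/1 = 0.6500; mean within-HL = 2.19/3 = 0.7300.
Geometric mean = √(0.6500 × 0.7300) = 0.6888.
HTMT = 0.6467 / 0.6888 = 0.939.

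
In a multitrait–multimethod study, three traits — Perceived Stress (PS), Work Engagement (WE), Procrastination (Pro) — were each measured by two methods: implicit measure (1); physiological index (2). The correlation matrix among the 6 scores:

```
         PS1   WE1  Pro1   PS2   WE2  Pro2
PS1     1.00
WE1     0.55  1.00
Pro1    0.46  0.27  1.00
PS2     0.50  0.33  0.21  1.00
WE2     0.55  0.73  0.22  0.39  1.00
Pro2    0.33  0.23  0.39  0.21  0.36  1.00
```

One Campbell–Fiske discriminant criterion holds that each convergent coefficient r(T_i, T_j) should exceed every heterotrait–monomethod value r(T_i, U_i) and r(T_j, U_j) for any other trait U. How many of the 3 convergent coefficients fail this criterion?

2

Each convergent coefficient versus the relevant comparison correlations:
PS (methods 1·2): 0.50 vs {0.55, 0.39, 0.46, 0.21} → fail.
WE (methods 1·2): 0.73 vs {0.55, 0.39, 0.27, 0.36} → pass.
Pro (methods 1·2): 0.39 vs {0.46, 0.21, 0.27, 0.36} → fail.
2 of 3 fail.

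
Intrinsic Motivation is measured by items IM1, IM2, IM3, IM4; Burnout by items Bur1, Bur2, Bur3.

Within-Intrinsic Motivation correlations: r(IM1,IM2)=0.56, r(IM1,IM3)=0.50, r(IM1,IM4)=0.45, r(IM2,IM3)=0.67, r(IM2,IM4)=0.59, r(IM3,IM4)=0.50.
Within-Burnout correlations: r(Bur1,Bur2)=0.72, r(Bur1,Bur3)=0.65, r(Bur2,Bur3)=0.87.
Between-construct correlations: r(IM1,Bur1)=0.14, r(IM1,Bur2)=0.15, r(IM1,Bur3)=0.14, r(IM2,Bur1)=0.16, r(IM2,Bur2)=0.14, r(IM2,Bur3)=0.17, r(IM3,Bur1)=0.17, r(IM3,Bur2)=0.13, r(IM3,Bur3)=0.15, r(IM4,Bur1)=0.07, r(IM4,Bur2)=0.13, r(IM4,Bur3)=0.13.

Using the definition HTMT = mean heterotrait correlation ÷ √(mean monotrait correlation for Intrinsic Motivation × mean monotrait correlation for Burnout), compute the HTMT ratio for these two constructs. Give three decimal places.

Mean heterotrait r = 1.68/12 = 0.1400.
Mean within-IM = 3.27/6 = 0.5450; mean within-Bur = 2.24/3 = 0.7467.
Geometric mean = √(0.5450 × 0.7467) = 0.6379.
HTMT = 0.1400 / 0.6379 = 0.219.

0.219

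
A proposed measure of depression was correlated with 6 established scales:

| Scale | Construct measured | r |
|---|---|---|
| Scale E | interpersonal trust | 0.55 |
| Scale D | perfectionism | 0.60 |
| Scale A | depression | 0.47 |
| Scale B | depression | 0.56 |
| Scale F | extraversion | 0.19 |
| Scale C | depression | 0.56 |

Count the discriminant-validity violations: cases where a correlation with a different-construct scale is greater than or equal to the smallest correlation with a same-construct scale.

Convergent (same construct = depression): Scale A, Scale B, Scale C.
Smallest convergent = 0.47. Discriminant values: 0.55, 0.60, 0.19; count ≥ 0.47 → 2.

2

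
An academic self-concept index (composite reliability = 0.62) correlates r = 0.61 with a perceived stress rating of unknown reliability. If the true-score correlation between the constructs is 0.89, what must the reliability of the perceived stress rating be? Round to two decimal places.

0.76

r_true = r_obs / √(r_xx · r_yy) ⇒ 0.89 = 0.61 / √(0.62 · r_yy).
√(0.62 · r_yy) = 0.61 / 0.89 = 0.6854; 0.62 · r_yy = 0.4698; r_yy = 0.4698 / 0.62 ≈ 0.76.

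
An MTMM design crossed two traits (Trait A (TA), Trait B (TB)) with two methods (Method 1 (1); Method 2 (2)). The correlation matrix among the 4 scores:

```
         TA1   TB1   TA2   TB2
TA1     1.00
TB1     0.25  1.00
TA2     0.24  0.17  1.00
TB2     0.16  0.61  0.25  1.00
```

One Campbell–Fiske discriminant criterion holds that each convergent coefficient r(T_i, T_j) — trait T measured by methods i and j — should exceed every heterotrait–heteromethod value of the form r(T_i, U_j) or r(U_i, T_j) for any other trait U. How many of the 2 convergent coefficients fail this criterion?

Convergent coefficients and their comparison sets:
TA (methods 1·2): 0.24 vs {0.16, 0.17} → pass.
TB (methods 1·2): 0.61 vs {0.17, 0.16} → pass.
0 of 2 fail.

0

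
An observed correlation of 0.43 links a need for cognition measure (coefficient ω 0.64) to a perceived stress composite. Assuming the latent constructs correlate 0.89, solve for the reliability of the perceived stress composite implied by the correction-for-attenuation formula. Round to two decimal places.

0.36

r_true = r_obs / √(r_xx · r_yy) ⇒ 0.89 = 0.43 / √(0.64 · r_yy).
√(0.64 · r_yy) = 0.43 / 0.89 = 0.4831; 0.64 · r_yy = 0.2334; r_yy = 0.2334 / 0.64 ≈ 0.36.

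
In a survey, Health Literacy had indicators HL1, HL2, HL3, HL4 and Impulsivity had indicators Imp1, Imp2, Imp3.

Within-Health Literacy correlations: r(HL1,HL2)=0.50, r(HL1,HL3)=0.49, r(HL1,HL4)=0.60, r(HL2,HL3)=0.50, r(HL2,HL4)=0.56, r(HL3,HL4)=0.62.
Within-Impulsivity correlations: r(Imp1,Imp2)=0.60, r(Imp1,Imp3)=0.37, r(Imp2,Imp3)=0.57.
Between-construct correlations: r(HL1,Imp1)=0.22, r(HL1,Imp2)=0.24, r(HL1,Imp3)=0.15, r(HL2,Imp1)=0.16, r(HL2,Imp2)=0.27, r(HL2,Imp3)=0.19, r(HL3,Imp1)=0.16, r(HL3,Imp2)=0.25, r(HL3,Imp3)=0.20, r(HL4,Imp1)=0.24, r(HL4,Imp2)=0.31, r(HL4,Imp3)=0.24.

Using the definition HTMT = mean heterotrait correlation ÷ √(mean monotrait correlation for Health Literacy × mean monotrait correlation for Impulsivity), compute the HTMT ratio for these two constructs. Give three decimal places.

0.414

Mean heterotrait r = 2.63/12 = 0.2192.
Mean within-HL = 3.27/6 = 0.5450; mean within-Imp = 1.54/3 = 0.5133.
Geometric mean = √(0.5450 × 0.5133) = 0.5289.
HTMT = 0.2192 / 0.5289 = 0.414.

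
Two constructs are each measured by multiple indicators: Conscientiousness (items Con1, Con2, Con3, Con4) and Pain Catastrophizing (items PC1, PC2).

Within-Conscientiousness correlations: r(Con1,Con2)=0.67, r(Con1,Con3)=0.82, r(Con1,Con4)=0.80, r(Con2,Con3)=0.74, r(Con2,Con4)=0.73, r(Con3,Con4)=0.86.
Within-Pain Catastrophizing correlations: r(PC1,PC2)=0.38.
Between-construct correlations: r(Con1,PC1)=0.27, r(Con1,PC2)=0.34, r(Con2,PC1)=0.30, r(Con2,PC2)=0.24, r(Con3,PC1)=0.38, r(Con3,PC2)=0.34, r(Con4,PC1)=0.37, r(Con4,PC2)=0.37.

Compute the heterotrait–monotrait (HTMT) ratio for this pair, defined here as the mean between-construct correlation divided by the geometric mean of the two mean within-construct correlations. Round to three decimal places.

Mean between = 2.61/8 = 0.3263.
Mean within-Con = 4.62/6 = 0.7700; mean within-PC = 0.38/1 = 0.3800.
Geometric mean = √(0.7700 × 0.3800) = 0.5409.
HTMT = 0.3263 / 0.5409 = 0.603.

0.603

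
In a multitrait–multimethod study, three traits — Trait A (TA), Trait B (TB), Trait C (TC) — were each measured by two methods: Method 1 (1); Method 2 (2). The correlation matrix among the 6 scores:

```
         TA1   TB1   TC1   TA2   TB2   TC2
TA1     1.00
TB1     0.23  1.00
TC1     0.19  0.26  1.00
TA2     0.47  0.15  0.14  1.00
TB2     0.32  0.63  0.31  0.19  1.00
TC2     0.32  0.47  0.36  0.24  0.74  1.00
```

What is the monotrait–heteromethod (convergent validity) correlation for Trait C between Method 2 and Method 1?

0.36

Same trait (TC), different methods: r(TC2, TC1) = 0.36.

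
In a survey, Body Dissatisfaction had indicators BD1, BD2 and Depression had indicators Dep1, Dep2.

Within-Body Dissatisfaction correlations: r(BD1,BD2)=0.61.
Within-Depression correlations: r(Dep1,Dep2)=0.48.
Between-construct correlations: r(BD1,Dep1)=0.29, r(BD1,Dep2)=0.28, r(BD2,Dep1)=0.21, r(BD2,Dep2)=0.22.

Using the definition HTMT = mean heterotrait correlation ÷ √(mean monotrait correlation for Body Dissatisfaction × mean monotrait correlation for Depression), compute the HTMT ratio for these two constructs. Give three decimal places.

0.462

Mean between = 1.00/4 = 0.2500.
Mean within-BD = 0.61/1 = 0.6100; mean within-Dep = 0.48/1 = 0.4800.
Geometric mean = √(0.6100 × 0.4800) = 0.5411.
HTMT = 0.2500 / 0.5411 = 0.462.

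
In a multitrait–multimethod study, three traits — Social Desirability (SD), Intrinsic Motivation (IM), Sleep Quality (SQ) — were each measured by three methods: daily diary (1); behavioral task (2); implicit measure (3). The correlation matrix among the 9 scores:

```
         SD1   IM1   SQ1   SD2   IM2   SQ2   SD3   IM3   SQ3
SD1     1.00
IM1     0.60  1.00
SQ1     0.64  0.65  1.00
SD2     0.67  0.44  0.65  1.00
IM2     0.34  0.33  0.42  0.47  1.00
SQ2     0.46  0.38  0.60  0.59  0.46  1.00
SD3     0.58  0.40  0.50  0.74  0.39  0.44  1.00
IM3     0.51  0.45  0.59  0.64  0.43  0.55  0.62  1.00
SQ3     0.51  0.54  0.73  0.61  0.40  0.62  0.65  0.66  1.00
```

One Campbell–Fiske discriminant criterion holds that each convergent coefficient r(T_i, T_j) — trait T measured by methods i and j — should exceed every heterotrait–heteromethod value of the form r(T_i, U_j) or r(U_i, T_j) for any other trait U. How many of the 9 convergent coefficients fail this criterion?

Convergent coefficients and their comparison sets:
SD (methods 1·2): 0.67 vs {0.34, 0.44, 0.46, 0.65} → pass.
SD (methods 1·3): 0.58 vs {0.51, 0.40, 0.51, 0.50} → pass.
SD (methods 2·3): 0.74 vs {0.64, 0.39, 0.61, 0.44} → pass.
IM (methods 1·2): 0.33 vs {0.44, 0.34, 0.38, 0.42} → fail.
IM (methods 1·3): 0.45 vs {0.40, 0.51, 0.54, 0.59} → fail.
IM (methods 2·3): 0.43 vs {0.39, 0.64, 0.40, 0.55} → fail.
SQ (methods 1·2): 0.60 vs {0.65, 0.46, 0.42, 0.38} → fail.
SQ (methods 1·3): 0.73 vs {0.50, 0.51, 0.59, 0.54} → pass.
SQ (methods 2·3): 0.62 vs {0.44, 0.61, 0.55, 0.40} → pass.
4 of 9 fail.

4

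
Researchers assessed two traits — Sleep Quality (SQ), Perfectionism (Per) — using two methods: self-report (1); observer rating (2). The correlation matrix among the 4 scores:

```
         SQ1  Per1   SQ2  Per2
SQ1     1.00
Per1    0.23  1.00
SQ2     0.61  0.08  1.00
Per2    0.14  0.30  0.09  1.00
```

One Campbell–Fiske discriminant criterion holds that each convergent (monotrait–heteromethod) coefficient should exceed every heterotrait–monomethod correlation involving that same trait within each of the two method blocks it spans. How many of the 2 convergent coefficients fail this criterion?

Convergent coefficients and their comparison sets:
SQ (methods 1·2): 0.61 vs {0.23, 0.09} → pass.
Per (methods 1·2): 0.30 vs {0.23, 0.09} → pass.
0 of 2 fail.

0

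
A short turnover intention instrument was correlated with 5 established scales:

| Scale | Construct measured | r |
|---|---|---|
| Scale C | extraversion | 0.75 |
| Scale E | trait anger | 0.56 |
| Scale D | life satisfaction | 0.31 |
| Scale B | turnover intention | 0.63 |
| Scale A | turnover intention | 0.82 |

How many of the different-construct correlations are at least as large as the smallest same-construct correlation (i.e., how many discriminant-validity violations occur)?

1

Convergent (same construct = turnover intention): Scale B, Scale A.
Smallest convergent = 0.63. Discriminant values: 0.75, 0.56, 0.31; count ≥ 0.63 → 1.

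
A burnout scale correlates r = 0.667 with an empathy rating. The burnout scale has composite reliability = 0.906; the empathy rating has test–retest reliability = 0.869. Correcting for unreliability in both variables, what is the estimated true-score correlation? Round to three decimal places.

r_true = r_obs / √(r_xx · r_yy) = 0.667 / √(0.906 × 0.869) = 0.667 / √0.787314 = 0.667 / 0.8873 ≈ 0.752.

0.752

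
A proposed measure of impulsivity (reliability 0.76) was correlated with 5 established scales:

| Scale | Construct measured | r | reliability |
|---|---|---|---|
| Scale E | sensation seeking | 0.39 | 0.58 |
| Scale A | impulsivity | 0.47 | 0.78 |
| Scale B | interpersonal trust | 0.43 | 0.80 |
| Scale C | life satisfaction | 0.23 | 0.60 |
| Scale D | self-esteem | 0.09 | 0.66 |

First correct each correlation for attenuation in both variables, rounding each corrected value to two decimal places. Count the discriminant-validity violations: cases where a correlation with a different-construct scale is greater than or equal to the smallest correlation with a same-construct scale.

Disattenuated r (r / √(r_scale · r_new)):
  Scale E (disc): 0.39 / √(0.58·0.76) = 0.59
  Scale A (conv): 0.47 / √(0.78·0.76) = 0.61
  Scale B (disc): 0.43 / √(0.80·0.76) = 0.55
  Scale C (disc): 0.23 / √(0.60·0.76) = 0.34
  Scale D (disc): 0.09 / √(0.66·0.76) = 0.13
Smallest convergent = 0.61. Discriminant values: 0.59, 0.55, 0.34, 0.13; count ≥ 0.61 → 0.

0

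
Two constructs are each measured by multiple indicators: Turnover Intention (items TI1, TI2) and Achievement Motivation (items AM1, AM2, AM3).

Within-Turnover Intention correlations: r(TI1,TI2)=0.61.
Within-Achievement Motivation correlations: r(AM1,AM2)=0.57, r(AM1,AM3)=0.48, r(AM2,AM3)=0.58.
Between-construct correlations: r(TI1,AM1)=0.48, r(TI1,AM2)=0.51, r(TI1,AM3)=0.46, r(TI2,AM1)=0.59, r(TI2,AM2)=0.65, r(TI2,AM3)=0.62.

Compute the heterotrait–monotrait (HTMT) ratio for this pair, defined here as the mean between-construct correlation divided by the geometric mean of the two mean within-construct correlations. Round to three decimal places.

0.958

Between-construct mean = 3.31/6 = 0.5517.
Mean within-TI = 0.61/1 = 0.6100; mean within-AM = 1.63/3 = 0.5433.
Geometric mean = √(0.6100 × 0.5433) = 0.5757.
HTMT = 0.5517 / 0.5757 = 0.958.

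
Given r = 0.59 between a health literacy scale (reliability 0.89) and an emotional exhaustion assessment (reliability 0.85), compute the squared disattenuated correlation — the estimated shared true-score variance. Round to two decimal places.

Disattenuated r = 0.59 / √(0.89 × 0.85) = 0.59 / 0.8698 = 0.6783.
Shared true-score variance = 0.6783² = 0.4601 ≈ 0.46.

0.46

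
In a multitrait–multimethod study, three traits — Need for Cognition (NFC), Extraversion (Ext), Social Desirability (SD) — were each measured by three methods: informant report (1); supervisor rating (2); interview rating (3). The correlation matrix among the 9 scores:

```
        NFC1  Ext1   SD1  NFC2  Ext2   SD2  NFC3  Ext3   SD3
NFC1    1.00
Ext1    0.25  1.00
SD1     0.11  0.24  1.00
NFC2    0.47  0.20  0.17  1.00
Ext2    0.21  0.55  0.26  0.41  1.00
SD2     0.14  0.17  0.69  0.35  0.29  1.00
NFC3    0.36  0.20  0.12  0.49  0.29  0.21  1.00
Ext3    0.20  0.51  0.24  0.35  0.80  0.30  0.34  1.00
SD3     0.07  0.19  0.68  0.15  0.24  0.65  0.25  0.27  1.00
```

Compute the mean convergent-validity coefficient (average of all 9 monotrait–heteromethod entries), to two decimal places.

0.58

Convergent values: 0.47, 0.36, 0.49, 0.55, 0.51, 0.80, 0.69, 0.68, 0.65; mean = 5.20/9 = 0.58.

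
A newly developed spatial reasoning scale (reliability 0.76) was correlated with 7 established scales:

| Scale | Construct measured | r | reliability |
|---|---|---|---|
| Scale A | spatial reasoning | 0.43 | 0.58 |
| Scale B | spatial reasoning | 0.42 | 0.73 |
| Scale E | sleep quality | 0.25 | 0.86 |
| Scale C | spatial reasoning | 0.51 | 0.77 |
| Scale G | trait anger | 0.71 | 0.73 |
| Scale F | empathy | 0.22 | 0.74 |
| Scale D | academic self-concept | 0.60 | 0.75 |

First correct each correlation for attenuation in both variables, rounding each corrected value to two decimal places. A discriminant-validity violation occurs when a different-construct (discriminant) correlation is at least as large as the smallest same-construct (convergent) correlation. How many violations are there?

Disattenuated r (r / √(r_scale · r_new)):
  Scale A (conv): 0.43 / √(0.58·0.76) = 0.65
  Scale B (conv): 0.42 / √(0.73·0.76) = 0.56
  Scale E (disc): 0.25 / √(0.86·0.76) = 0.31
  Scale C (conv): 0.51 / √(0.77·0.76) = 0.67
  Scale G (disc): 0.71 / √(0.73·0.76) = 0.95
  Scale F (disc): 0.22 / √(0.74·0.76) = 0.29
  Scale D (disc): 0.60 / √(0.75·0.76) = 0.79
Smallest convergent = 0.56. Discriminant values: 0.31, 0.95, 0.29, 0.79; count ≥ 0.56 → 2.

2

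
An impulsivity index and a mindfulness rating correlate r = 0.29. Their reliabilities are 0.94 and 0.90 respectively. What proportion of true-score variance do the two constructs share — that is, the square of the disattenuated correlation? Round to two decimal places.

Disattenuated r = 0.29 / √(0.94 × 0.90) = 0.29 / 0.9198 = 0.3153.
Shared true-score variance = 0.3153² = 0.0994 ≈ 0.10.

0.10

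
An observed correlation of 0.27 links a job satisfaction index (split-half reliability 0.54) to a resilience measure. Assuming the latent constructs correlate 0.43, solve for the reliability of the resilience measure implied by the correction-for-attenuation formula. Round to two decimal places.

r_true = r_obs / √(r_xx · r_yy) ⇒ 0.43 = 0.27 / √(0.54 · r_yy).
√(0.54 · r_yy) = 0.27 / 0.43 = 0.6279; 0.54 · r_yy = 0.3943; r_yy = 0.3943 / 0.54 ≈ 0.73.

0.73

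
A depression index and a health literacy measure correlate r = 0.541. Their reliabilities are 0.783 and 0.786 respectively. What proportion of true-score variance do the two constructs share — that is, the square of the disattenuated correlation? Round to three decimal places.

Disattenuated r = 0.541 / √(0.783 × 0.786) = 0.541 / 0.7845 = 0.6896.
Shared true-score variance = 0.6896² = 0.4755 ≈ 0.476.

0.476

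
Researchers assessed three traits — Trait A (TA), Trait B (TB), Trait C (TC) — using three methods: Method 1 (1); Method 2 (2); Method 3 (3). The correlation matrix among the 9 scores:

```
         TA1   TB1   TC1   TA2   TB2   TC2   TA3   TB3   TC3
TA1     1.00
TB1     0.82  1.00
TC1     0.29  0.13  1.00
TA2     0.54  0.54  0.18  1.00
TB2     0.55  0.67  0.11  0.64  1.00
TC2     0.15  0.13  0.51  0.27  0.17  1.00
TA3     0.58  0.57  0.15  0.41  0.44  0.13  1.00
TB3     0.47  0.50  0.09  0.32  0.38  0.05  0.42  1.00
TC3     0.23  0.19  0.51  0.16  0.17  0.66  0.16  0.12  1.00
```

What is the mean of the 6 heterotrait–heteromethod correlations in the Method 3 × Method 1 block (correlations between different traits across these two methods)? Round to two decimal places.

0.28

HTHM values (method 3 × method 1): 0.57, 0.15, 0.47, 0.09, 0.23, 0.19; mean = 1.70/6 = 0.28.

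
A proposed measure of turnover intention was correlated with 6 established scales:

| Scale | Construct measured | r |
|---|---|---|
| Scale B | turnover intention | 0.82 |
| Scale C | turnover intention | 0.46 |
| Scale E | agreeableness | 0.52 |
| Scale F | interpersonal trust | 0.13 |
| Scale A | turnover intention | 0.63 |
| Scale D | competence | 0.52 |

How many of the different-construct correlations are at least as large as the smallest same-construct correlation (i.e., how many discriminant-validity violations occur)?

Convergent (same construct = turnover intention): Scale B, Scale C, Scale A.
Smallest convergent = 0.46. Discriminant values: 0.52, 0.13, 0.52; count ≥ 0.46 → 2.

2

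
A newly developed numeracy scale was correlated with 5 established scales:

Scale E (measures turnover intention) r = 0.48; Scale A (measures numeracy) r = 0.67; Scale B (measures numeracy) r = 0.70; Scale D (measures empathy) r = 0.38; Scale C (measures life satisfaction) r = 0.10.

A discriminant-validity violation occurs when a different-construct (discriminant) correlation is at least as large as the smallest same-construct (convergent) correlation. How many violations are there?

Convergent (same construct = numeracy): Scale A, Scale B.
Smallest convergent = 0.67. Discriminant values: 0.48, 0.38, 0.10; count ≥ 0.67 → 0.

0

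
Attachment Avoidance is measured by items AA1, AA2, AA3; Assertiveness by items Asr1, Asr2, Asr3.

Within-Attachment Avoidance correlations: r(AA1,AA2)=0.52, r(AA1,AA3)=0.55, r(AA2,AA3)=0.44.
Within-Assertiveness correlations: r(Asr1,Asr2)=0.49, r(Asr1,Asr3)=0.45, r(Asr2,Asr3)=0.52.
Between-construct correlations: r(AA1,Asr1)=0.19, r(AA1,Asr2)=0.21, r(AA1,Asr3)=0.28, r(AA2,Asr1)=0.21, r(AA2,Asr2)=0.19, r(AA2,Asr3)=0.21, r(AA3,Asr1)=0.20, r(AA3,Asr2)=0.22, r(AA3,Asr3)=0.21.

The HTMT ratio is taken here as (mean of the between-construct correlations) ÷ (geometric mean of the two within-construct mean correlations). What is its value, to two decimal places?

Mean heterotrait r = 1.92/9 = 0.2133.
Mean within-AA = 1.51/3 = 0.5033; mean within-Asr = 1.46/3 = 0.4867.
Geometric mean = √(0.5033 × 0.4867) = 0.4949.
HTMT = 0.2133 / 0.4949 = 0.43.

0.43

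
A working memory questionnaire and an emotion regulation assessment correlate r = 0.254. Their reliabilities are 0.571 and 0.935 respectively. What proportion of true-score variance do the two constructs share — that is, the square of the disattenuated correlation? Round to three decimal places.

Disattenuated r = 0.254 / √(0.571 × 0.935) = 0.254 / 0.7307 = 0.3476.
Shared true-score variance = 0.3476² = 0.1208 ≈ 0.121.

0.121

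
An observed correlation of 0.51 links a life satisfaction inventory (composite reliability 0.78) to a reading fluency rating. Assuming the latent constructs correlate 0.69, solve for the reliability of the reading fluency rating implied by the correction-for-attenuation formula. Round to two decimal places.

0.70

r_true = r_obs / √(r_xx · r_yy) ⇒ 0.69 = 0.51 / √(0.78 · r_yy).
√(0.78 · r_yy) = 0.51 / 0.69 = 0.7391; 0.78 · r_yy = 0.5463; r_yy = 0.5463 / 0.78 ≈ 0.70.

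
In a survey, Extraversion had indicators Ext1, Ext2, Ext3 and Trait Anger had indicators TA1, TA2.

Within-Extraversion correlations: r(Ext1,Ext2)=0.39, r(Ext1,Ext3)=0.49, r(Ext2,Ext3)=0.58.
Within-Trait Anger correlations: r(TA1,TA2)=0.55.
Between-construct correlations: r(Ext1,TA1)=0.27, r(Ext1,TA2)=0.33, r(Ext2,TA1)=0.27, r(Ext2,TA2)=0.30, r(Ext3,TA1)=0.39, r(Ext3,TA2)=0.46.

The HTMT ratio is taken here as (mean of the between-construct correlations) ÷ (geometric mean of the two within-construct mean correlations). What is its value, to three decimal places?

0.651

Mean between = 2.02/6 = 0.3367.
Mean within-Ext = 1.46/3 = 0.4867; mean within-TA = 0.55/1 = 0.5500.
Geometric mean = √(0.4867 × 0.5500) = 0.5174.
HTMT = 0.3367 / 0.5174 = 0.651.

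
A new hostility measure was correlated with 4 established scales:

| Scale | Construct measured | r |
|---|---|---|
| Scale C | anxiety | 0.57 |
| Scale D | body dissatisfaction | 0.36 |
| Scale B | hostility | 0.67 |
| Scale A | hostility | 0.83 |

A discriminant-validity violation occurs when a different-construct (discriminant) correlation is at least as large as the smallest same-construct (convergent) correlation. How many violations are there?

0

Convergent (same construct = hostility): Scale B, Scale A.
Smallest convergent = 0.67. Discriminant values: 0.57, 0.36; count ≥ 0.67 → 0.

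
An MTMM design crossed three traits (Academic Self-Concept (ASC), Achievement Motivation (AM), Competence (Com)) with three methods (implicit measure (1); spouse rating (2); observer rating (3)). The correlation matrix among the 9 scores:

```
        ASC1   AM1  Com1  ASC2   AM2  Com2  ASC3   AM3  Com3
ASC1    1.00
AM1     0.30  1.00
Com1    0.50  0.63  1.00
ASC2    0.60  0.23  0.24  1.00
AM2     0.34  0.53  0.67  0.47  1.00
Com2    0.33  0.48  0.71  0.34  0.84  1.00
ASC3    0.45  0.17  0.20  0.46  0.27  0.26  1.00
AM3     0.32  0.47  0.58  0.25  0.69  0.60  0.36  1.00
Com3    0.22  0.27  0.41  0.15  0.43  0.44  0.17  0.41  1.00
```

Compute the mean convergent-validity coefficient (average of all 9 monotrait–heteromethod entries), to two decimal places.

0.53

Convergent values: 0.60, 0.45, 0.46, 0.53, 0.47, 0.69, 0.71, 0.41, 0.44; mean = 4.76/9 = 0.53.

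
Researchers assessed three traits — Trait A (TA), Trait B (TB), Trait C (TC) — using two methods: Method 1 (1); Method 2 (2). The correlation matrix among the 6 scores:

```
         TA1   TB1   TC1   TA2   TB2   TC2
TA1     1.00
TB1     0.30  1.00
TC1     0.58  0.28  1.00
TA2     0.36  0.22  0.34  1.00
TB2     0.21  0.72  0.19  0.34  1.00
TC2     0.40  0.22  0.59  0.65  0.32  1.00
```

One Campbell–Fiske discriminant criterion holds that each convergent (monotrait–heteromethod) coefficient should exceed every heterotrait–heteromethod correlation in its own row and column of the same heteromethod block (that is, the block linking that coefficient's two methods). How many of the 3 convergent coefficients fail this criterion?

1

Checking each validity diagonal entry against its comparison values:
TA (methods 1·2): 0.36 vs {0.21, 0.22, 0.40, 0.34} → fail.
TB (methods 1·2): 0.72 vs {0.22, 0.21, 0.22, 0.19} → pass.
TC (methods 1·2): 0.59 vs {0.34, 0.40, 0.19, 0.22} → pass.
1 of 3 fail.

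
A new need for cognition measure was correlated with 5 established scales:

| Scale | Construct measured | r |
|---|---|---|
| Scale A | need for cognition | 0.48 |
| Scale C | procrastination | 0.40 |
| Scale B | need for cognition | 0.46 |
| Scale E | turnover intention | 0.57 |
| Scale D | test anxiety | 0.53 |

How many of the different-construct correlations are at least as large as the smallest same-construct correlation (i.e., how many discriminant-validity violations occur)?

Convergent (same construct = need for cognition): Scale A, Scale B.
Smallest convergent = 0.46. Discriminant values: 0.40, 0.57, 0.53; count ≥ 0.46 → 2.

2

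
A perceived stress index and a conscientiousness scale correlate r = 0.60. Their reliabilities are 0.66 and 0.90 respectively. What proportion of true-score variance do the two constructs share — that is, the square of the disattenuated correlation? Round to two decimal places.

0.61

Disattenuated r = 0.60 / √(0.66 × 0.90) = 0.60 / 0.7707 = 0.7785.
Shared true-score variance = 0.7785² = 0.6061 ≈ 0.61.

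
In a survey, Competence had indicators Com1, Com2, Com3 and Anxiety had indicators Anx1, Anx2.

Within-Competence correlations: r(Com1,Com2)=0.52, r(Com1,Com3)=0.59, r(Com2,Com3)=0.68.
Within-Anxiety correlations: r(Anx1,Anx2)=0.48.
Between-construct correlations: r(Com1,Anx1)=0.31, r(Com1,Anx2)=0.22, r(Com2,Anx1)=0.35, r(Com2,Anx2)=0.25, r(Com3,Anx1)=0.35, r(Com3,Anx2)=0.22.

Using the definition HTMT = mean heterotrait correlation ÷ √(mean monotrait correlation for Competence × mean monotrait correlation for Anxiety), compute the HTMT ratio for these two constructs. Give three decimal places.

Mean between = 1.70/6 = 0.2833.
Mean within-Com = 1.79/3 = 0.5967; mean within-Anx = 0.48/1 = 0.4800.
Geometric mean = √(0.5967 × 0.4800) = 0.5352.
HTMT = 0.2833 / 0.5352 = 0.529.

0.529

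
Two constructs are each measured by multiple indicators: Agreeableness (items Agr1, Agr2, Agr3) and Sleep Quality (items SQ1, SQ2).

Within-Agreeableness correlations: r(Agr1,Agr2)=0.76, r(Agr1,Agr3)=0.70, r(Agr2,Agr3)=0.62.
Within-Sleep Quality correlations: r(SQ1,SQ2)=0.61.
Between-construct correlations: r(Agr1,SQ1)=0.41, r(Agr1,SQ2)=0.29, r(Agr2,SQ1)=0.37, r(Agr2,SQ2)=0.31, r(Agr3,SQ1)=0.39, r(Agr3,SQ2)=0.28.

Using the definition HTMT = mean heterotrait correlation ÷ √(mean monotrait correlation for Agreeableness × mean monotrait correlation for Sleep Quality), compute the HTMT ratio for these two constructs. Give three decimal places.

0.525

Between-construct mean = 2.05/6 = 0.3417.
Mean within-Agr = 2.08/3 = 0.6933; mean within-SQ = 0.61/1 = 0.6100.
Geometric mean = √(0.6933 × 0.6100) = 0.6503.
HTMT = 0.3417 / 0.6503 = 0.525.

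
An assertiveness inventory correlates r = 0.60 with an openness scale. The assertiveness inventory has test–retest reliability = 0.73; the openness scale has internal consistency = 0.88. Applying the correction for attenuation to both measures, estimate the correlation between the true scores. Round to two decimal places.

r_true = r_obs / √(r_xx · r_yy) = 0.60 / √(0.73 × 0.88) = 0.60 / √0.6424 = 0.60 / 0.8015 ≈ 0.75.

0.75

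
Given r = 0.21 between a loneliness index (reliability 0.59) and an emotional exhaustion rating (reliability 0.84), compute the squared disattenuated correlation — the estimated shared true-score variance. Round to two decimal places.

0.09

Disattenuated r = 0.21 / √(0.59 × 0.84) = 0.21 / 0.7040 = 0.2983.
Shared true-score variance = 0.2983² = 0.0890 ≈ 0.09.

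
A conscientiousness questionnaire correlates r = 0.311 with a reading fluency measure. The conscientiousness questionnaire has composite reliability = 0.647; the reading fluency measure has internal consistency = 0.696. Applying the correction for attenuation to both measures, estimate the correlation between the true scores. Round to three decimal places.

0.463

r_true = r_obs / √(r_xx · r_yy) = 0.311 / √(0.647 × 0.696) = 0.311 / √0.450312 = 0.311 / 0.6711 ≈ 0.463.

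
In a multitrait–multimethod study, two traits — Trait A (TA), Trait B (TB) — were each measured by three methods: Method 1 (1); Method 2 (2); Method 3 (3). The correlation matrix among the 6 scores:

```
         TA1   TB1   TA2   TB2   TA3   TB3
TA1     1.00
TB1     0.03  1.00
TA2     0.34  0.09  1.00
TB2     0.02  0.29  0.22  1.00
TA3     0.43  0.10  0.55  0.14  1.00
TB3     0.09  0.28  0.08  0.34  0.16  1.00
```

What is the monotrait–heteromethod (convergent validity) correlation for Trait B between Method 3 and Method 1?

Same trait (TB), different methods: r(TB3, TB1) = 0.28.

0.28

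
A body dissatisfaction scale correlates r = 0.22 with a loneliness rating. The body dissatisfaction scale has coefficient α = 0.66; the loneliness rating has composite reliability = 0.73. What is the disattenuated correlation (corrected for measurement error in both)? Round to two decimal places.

r_true = r_obs / √(r_xx · r_yy) = 0.22 / √(0.66 × 0.73) = 0.22 / √0.4818 = 0.22 / 0.6941 ≈ 0.32.

0.32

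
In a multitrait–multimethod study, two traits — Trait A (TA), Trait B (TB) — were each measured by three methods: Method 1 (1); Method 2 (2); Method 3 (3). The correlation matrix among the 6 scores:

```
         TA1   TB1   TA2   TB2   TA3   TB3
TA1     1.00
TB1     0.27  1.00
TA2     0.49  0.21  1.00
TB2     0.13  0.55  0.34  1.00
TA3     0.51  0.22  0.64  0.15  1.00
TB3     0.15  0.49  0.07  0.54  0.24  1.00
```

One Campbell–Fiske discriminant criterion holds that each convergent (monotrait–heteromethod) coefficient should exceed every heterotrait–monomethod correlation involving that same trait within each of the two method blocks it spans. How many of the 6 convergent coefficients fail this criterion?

Checking each validity diagonal entry against its comparison values:
TA (methods 1·2): 0.49 vs {0.27, 0.34} → pass.
TA (methods 1·3): 0.51 vs {0.27, 0.24} → pass.
TA (methods 2·3): 0.64 vs {0.34, 0.24} → pass.
TB (methods 1·2): 0.55 vs {0.27, 0.34} → pass.
TB (methods 1·3): 0.49 vs {0.27, 0.24} → pass.
TB (methods 2·3): 0.54 vs {0.34, 0.24} → pass.
0 of 6 fail.

0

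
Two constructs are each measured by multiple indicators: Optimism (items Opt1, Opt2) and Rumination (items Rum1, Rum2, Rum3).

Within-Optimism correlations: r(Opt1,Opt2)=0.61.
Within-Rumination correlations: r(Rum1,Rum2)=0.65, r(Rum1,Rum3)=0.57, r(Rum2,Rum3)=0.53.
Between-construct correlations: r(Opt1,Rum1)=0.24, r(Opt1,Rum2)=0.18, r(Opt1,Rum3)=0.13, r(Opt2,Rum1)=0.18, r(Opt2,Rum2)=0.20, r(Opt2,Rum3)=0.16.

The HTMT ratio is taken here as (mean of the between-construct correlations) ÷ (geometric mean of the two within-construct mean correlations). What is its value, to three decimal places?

0.305

Between-construct mean = 1.09/6 = 0.1817.
Mean within-Opt = 0.61/1 = 0.6100; mean within-Rum = 1.75/3 = 0.5833.
Geometric mean = √(0.6100 × 0.5833) = 0.5965.
HTMT = 0.1817 / 0.5965 = 0.305.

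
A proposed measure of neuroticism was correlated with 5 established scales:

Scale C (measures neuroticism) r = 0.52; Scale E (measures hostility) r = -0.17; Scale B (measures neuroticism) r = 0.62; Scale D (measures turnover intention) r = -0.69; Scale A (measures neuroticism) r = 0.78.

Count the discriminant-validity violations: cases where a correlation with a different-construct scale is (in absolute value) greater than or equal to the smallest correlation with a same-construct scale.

1

Convergent (same construct = neuroticism): Scale C, Scale B, Scale A.
Smallest convergent = 0.52. Discriminant |r|: 0.17, 0.69; count ≥ 0.52 → 1.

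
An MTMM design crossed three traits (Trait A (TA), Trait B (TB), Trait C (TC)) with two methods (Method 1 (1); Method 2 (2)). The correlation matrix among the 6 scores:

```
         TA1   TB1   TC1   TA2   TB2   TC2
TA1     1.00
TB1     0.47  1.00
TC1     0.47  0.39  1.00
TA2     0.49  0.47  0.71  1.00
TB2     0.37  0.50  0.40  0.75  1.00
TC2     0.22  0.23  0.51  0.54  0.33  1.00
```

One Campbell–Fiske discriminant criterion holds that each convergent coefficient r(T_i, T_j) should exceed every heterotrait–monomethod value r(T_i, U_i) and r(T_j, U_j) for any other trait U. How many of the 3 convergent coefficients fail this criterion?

Each convergent coefficient versus the relevant comparison correlations:
TA (methods 1·2): 0.49 vs {0.47, 0.75, 0.47, 0.54} → fail.
TB (methods 1·2): 0.50 vs {0.47, 0.75, 0.39, 0.33} → fail.
TC (methods 1·2): 0.51 vs {0.47, 0.54, 0.39, 0.33} → fail.
3 of 3 fail.

3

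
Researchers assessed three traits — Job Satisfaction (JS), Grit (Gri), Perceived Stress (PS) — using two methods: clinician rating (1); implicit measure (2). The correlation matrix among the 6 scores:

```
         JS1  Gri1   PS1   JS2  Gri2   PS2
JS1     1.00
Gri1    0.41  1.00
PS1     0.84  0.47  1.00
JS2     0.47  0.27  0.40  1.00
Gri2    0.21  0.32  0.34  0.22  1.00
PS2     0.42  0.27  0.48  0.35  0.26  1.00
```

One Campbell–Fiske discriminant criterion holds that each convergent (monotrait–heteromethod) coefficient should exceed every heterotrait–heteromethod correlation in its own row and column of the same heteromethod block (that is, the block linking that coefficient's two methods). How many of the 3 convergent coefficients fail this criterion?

Convergent coefficients and their comparison sets:
JS (methods 1·2): 0.47 vs {0.21, 0.27, 0.42, 0.40} → pass.
Gri (methods 1·2): 0.32 vs {0.27, 0.21, 0.27, 0.34} → fail.
PS (methods 1·2): 0.48 vs {0.40, 0.42, 0.34, 0.27} → pass.
1 of 3 fail.

1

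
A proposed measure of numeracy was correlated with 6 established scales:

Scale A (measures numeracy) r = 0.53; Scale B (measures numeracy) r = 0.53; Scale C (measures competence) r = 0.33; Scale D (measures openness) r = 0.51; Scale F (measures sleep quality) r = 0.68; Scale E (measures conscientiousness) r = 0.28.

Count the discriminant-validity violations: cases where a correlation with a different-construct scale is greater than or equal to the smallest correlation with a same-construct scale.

1

Convergent (same construct = numeracy): Scale A, Scale B.
Smallest convergent = 0.53. Discriminant values: 0.33, 0.51, 0.68, 0.28; count ≥ 0.53 → 1.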